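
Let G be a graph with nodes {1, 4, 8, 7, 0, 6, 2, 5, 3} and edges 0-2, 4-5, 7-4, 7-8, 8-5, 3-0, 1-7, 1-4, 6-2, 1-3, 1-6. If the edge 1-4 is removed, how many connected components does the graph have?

1 and 4 are still connected via 1-7-4, so the component count stays at 1.

1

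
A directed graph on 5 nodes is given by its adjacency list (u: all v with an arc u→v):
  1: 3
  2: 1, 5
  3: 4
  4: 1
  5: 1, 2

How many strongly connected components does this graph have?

{1, 3, 4} are all mutually reachable — one SCC of size 3.
{2, 5} are all mutually reachable — one SCC of size 2.
That gives 2 strongly connected components.

2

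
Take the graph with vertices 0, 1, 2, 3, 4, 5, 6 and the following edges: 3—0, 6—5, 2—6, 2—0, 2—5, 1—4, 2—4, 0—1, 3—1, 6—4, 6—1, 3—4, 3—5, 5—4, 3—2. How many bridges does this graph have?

The edges on the cycle 3-2-6-5-3 are not bridges since each lies on that cycle.
Every edge lies on some cycle, so there are no bridges.

0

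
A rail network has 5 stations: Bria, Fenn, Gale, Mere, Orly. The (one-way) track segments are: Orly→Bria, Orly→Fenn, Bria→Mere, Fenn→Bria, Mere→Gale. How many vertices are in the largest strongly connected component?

{Fenn} is an SCC by itself.
{Mere} is an SCC by itself.
{Bria} is an SCC by itself.
{Gale} is an SCC by itself.
{Orly} is an SCC by itself.
The largest has 1 vertex.

1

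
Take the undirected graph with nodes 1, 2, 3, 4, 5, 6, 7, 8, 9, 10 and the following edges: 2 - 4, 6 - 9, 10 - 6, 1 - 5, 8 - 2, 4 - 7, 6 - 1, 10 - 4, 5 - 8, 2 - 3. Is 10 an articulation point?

Deleting 10 leaves 1 component (was 1) (its neighbors 4, 6 remain connected to each other), so 10 is not a cut vertex.

No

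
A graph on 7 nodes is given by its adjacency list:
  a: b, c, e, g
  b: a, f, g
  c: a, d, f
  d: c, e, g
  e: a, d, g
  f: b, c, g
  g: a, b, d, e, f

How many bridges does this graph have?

0

The edges on the cycle g-b-f-g are not bridges since each lies on that cycle.
Every edge lies on some cycle, so there are no bridges.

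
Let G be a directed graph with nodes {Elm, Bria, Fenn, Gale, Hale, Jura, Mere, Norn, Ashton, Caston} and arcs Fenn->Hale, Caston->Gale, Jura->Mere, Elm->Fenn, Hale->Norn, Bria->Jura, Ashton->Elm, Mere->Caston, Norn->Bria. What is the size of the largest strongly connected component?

1

{Mere} is an SCC by itself.
{Norn} is an SCC by itself.
{Ashton} is an SCC by itself.
{Fenn} is an SCC by itself.
{Caston} is an SCC by itself.
(and 5 more singleton SCCs)
The largest has 1 vertex.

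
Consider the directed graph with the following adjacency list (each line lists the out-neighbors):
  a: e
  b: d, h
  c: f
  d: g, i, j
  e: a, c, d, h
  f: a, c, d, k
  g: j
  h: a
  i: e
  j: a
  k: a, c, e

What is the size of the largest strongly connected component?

10

{a, c, d, e, f, g, h, i, j, k} are all mutually reachable — one SCC of size 10.
{b} is an SCC by itself.
The largest has 10 vertices.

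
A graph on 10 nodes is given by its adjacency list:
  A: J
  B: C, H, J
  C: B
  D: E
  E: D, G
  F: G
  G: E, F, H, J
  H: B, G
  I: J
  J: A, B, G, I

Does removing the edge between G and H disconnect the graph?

No

After removing G-H, the path G-J-B-H still connects them, so the edge is not a bridge.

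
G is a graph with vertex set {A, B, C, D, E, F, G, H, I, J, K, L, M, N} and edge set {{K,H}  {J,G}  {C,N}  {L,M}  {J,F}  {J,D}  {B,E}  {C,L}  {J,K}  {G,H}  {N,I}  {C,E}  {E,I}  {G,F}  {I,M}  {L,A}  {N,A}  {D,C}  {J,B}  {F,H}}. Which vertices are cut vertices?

J

Removing J increases the component count from 1 to 2, so J is a cut vertex.
By contrast removing F leaves 1 component; it is not a cut vertex. No other vertex is a cut vertex either.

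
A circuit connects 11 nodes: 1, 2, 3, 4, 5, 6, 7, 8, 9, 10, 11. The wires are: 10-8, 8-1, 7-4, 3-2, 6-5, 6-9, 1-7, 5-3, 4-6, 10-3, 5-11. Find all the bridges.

The edges on the cycle 10-8-1-7-4-6-5-3-10 are not bridges since each lies on that cycle.
But removing 9-6 disconnects 9 from 6; removing 11-5 disconnects 11 from 5; removing 2-3 disconnects 2 from 3 — these are bridges.

11-5, 2-3, 6-9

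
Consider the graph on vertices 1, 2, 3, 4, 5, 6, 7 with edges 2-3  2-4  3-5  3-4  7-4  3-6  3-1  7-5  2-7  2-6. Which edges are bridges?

1-3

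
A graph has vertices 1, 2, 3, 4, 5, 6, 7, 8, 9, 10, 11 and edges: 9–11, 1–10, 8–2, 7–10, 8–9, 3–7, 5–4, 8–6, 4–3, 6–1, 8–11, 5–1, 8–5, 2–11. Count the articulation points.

1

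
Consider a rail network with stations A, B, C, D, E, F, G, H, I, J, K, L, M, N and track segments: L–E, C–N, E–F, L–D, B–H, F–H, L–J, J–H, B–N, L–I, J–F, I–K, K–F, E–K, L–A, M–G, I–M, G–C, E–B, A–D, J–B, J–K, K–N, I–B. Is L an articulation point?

Yes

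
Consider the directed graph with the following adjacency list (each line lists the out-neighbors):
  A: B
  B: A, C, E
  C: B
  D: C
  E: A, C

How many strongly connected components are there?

{A, B, C, E} are all mutually reachable — one SCC of size 4.
{D} is an SCC by itself.
That gives 2 strongly connected components.

2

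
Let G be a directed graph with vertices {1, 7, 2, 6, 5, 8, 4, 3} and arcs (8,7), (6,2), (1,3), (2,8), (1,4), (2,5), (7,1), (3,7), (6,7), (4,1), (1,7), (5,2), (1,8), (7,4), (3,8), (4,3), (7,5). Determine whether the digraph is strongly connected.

No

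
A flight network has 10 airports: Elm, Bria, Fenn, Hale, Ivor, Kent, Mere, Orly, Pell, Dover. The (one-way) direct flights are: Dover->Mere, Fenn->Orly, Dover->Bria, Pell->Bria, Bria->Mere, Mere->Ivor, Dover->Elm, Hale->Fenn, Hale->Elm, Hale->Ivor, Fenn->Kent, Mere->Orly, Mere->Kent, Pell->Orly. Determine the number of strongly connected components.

{Ivor} is an SCC by itself.
{Elm} is an SCC by itself.
{Mere} is an SCC by itself.
{Dover} is an SCC by itself.
{Orly} is an SCC by itself.
(and 5 more singleton SCCs)
That gives 10 strongly connected components.

10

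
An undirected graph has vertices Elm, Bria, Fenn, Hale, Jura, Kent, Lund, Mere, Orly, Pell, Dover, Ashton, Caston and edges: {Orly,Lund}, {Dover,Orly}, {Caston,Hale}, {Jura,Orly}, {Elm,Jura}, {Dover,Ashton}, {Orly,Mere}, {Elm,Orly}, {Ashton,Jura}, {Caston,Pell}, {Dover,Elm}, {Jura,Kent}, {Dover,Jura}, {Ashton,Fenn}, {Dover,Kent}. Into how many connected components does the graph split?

3

Bria is isolated — a component by itself.
Starting from Hale we can reach Hale, Pell, Caston. That is one component of size 3.
Starting from Elm we can reach Elm, Fenn, Jura, Kent, Lund, Mere, Orly, Dover, Ashton. That is one component of size 9.
Total: 3 components.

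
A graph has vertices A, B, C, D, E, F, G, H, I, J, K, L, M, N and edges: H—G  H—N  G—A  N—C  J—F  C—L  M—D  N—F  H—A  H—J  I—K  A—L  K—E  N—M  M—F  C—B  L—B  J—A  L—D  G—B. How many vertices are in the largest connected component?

11

Starting from E we can reach E, I, K. That is one component of size 3.
Starting from A we can reach A, B, C, D, F, G, H, J, L, M, N. That is one component of size 11.
The largest has 11 vertices.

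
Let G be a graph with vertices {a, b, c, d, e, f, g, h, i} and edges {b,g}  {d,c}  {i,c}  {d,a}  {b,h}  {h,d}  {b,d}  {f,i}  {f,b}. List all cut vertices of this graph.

b, d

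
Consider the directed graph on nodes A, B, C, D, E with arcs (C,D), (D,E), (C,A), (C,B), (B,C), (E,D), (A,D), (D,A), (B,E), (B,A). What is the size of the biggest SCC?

3

{A, D, E} are all mutually reachable — one SCC of size 3.
{B, C} are all mutually reachable — one SCC of size 2.
The largest has 3 vertices.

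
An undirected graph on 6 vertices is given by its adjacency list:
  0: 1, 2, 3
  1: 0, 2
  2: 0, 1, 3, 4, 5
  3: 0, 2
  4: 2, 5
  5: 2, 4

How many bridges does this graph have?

0

The edges on the cycle 2-5-4-2 are not bridges since each lies on that cycle.
Every edge lies on some cycle, so there are no bridges.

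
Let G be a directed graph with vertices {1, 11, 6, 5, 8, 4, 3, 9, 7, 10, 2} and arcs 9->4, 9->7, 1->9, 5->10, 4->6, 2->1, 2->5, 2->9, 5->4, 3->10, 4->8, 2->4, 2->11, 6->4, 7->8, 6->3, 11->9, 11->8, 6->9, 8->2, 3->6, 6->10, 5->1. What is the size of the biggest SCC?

10

{1, 2, 3, 4, 5, 6, 7, 8, 9, 11} are all mutually reachable — one SCC of size 10.
{10} is an SCC by itself.
The largest has 10 vertices.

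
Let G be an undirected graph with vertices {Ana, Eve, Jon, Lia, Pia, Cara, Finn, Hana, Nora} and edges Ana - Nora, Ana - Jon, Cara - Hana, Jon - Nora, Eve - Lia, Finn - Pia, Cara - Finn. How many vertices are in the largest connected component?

Starting from Eve we can reach Eve, Lia. That is one component of size 2.
Starting from Ana we can reach Ana, Jon, Nora. That is one component of size 3.
Starting from Pia we can reach Pia, Cara, Finn, Hana. That is one component of size 4.
The largest has 4 vertices.

4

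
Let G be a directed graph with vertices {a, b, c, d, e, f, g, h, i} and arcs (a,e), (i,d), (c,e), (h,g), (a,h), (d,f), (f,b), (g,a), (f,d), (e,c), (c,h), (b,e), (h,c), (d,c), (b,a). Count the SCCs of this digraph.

4

{a, c, e, g, h} are all mutually reachable — one SCC of size 5.
{d, f} are all mutually reachable — one SCC of size 2.
{i} is an SCC by itself.
{b} is an SCC by itself.
That gives 4 strongly connected components.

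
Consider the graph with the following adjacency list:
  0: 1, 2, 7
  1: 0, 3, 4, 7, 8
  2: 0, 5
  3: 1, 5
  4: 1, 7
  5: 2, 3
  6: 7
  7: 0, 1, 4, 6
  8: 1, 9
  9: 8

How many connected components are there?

1

Starting from 0 we can reach 0, 1, 2, 3, 4, 5, 6, 7, 8, 9. That is one component of size 10.
Total: 1 component.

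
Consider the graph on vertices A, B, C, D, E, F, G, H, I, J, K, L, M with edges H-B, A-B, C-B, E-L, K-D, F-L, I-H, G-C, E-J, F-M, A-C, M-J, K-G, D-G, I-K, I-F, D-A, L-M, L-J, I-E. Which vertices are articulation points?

I

Removing I increases the component count from 1 to 2, so I is a cut vertex.
By contrast removing L leaves 1 component; it is not a cut vertex. No other vertex is a cut vertex either.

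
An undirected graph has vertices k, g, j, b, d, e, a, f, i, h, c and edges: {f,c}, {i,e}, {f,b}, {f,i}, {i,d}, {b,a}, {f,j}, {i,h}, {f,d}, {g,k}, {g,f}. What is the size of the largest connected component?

Starting from a we can reach a, b, c, d, e, f, g, h, i, j, k. That is one component of size 11.
The largest has 11 vertices.

11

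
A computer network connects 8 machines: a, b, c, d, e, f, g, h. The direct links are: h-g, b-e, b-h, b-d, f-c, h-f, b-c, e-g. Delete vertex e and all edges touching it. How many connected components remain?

With e gone, the remaining components are: {a}; {b, c, d, f, g, h}.
That is 2 components.

2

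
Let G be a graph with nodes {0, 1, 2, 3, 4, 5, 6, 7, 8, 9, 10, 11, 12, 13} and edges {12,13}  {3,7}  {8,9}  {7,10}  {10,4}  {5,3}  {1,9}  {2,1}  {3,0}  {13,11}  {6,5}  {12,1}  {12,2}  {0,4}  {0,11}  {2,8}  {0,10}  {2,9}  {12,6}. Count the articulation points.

1

Removing 12 increases the component count from 1 to 2, so 12 is a cut vertex.
By contrast removing 1 leaves 1 component; it is not a cut vertex. No other vertex is a cut vertex either.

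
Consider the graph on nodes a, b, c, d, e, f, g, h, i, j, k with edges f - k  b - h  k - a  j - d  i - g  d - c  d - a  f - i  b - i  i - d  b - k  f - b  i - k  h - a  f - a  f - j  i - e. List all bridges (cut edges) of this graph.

c-d, e-i, g-i

The edges on the cycle f-b-i-d-a-f are not bridges since each lies on that cycle.
But removing d - c disconnects d from c; removing g - i disconnects g from i; removing e - i disconnects e from i — these are bridges.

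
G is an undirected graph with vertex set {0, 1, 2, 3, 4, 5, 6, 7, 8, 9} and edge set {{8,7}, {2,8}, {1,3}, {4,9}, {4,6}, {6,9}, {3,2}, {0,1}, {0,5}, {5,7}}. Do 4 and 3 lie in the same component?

No

The component containing 4 is {4, 6, 9}, and 3 is not in it.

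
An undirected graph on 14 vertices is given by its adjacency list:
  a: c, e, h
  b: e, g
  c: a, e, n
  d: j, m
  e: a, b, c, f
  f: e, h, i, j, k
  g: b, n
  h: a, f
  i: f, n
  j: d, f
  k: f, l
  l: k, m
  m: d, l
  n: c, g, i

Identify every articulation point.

f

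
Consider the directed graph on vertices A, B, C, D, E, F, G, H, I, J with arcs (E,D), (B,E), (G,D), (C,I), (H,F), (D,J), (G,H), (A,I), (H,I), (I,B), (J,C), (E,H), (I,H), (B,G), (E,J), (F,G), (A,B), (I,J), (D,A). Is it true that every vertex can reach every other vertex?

From H we can reach every vertex (A, B, C, D, E, F, G, H, I, J), and every vertex can reach H (A, B, C, D, E, F, G, H, I, J). So the whole graph is one strongly connected component.

Yes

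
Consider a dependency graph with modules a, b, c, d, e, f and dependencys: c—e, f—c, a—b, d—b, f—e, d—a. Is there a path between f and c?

From f we can reach c, e, f, which includes c.

Yes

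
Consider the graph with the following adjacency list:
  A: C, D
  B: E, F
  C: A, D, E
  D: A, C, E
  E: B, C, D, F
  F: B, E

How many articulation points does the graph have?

Removing E increases the component count from 1 to 2, so E is a cut vertex.
By contrast removing A leaves 1 component; it is not a cut vertex. No other vertex is a cut vertex either.

1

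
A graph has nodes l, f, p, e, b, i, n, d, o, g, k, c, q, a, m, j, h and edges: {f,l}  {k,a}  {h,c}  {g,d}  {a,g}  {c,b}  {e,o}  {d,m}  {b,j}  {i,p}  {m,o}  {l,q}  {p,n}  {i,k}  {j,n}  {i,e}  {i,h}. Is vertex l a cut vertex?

Yes

Deleting l raises the number of components from 2 to 3, so l is a cut vertex.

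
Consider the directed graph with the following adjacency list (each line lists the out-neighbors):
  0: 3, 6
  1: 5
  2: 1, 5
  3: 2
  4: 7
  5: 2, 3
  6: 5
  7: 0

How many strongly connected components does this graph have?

{1, 2, 3, 5} are all mutually reachable — one SCC of size 4.
{6} is an SCC by itself.
{4} is an SCC by itself.
{0} is an SCC by itself.
{7} is an SCC by itself.
That gives 5 strongly connected components.

5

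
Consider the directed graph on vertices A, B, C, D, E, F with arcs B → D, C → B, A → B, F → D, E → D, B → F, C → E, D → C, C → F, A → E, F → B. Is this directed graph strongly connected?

No

There is no directed path from D to A, so the graph is not strongly connected.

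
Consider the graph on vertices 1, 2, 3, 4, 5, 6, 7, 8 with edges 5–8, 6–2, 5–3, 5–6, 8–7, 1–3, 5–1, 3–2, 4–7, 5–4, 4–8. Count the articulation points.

Removing 5 increases the component count from 1 to 2, so 5 is a cut vertex.
By contrast removing 4 leaves 1 component; it is not a cut vertex. No other vertex is a cut vertex either.

1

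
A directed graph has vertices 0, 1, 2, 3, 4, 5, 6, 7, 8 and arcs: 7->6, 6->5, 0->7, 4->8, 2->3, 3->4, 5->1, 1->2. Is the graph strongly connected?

No

There is no directed path from 4 to 2, so the graph is not strongly connected.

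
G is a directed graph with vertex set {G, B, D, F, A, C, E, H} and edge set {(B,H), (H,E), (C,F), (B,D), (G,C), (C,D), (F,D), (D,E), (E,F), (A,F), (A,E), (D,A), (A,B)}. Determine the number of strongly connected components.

{A, B, D, E, F, H} are all mutually reachable — one SCC of size 6.
{G} is an SCC by itself.
{C} is an SCC by itself.
That gives 3 strongly connected components.

3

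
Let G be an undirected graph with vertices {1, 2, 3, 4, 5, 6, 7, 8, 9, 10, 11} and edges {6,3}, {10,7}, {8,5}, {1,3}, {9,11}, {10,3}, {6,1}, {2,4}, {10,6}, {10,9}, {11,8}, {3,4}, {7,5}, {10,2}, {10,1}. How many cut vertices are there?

Removing 10 increases the component count from 1 to 2, so 10 is a cut vertex.
By contrast removing 8 leaves 1 component; it is not a cut vertex. No other vertex is a cut vertex either.

1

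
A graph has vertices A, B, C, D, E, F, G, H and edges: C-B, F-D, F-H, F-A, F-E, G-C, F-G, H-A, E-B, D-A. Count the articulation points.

Removing F increases the component count from 1 to 2, so F is a cut vertex.
By contrast removing B leaves 1 component; it is not a cut vertex. No other vertex is a cut vertex either.

1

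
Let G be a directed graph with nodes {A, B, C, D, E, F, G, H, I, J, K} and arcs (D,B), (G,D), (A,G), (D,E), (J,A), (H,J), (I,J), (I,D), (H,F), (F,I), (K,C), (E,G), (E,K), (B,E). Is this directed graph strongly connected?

No

There is no directed path from K to G, so the graph is not strongly connected.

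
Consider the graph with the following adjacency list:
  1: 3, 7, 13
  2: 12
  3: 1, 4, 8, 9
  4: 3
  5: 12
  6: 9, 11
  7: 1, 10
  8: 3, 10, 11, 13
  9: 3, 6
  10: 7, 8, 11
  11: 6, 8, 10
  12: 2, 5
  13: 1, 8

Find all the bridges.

The edges on the cycle 8-11-10-8 are not bridges since each lies on that cycle.
But removing 5-12 disconnects 5 from 12; removing 3-4 disconnects 3 from 4; removing 12-2 disconnects 12 from 2 — these are bridges.

12-2, 12-5, 3-4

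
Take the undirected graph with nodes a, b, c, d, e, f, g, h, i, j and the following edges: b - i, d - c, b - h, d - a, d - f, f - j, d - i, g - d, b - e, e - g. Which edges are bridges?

a-d, b-h, c-d, d-f, f-j

The edges on the cycle b-e-g-d-i-b are not bridges since each lies on that cycle.
But removing b - h disconnects b from h; removing d - a disconnects d from a; removing f - j disconnects f from j; removing f - d disconnects f from d — these are bridges.
In total 5 edges are bridges.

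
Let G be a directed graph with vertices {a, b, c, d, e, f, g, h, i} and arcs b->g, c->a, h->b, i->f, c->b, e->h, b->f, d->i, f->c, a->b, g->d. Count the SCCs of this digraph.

3

{a, b, c, d, f, g, i} are all mutually reachable — one SCC of size 7.
{h} is an SCC by itself.
{e} is an SCC by itself.
That gives 3 strongly connected components.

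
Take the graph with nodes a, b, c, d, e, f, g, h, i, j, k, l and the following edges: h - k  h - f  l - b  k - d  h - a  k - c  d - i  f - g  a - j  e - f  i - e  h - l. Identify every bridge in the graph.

The edges on the cycle h-k-d-i-e-f-h are not bridges since each lies on that cycle.
But removing k - c disconnects k from c; removing h - l disconnects h from l; removing j - a disconnects j from a; removing g - f disconnects g from f — these are bridges.
In total 6 edges are bridges.

a-h, a-j, b-l, c-k, f-g, h-l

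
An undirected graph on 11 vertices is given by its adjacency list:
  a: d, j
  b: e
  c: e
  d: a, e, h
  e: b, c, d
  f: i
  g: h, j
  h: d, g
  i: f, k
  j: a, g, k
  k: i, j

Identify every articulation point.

Removing d increases the component count from 1 to 2, so d is a cut vertex.
Removing e increases the component count from 1 to 3, so e is a cut vertex.
Removing i increases the component count from 1 to 2, so i is a cut vertex.
Likewise j, k are cut vertices.
By contrast removing h leaves 1 component; it is not a cut vertex. No other vertex is a cut vertex either.

d, e, i, j, k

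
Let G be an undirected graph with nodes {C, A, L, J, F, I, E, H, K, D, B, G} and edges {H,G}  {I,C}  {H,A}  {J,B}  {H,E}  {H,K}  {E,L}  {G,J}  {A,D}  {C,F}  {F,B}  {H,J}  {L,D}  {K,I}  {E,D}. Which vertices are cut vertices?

H

Removing H increases the component count from 1 to 2, so H is a cut vertex.
By contrast removing G leaves 1 component; it is not a cut vertex. No other vertex is a cut vertex either.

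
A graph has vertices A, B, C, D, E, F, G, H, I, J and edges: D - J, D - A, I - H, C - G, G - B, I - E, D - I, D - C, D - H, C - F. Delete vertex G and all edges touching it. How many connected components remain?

2

With G gone, the remaining components are: {B}; {A, C, D, E, F, H, I, J}.
That is 2 components.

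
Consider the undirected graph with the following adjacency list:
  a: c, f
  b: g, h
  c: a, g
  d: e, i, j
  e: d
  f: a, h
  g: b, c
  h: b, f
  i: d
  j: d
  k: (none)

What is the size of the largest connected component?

k is isolated — a component by itself.
Starting from d we can reach d, e, i, j. That is one component of size 4.
Starting from a we can reach a, b, c, f, g, h. That is one component of size 6.
The largest has 6 vertices.

6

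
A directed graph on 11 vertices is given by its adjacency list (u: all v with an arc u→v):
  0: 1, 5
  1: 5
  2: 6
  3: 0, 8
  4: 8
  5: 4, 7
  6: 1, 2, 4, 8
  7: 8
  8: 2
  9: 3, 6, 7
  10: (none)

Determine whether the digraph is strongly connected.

There is no directed path from 7 to 3, so the graph is not strongly connected.

No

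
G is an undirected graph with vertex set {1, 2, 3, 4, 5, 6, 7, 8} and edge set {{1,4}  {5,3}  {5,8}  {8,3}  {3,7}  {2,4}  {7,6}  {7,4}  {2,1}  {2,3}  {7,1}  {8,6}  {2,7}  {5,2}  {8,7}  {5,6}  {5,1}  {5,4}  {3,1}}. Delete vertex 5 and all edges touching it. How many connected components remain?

1

With 5 gone, the remaining components are: {1, 2, 3, 4, 6, 7, 8}.
That is 1 component.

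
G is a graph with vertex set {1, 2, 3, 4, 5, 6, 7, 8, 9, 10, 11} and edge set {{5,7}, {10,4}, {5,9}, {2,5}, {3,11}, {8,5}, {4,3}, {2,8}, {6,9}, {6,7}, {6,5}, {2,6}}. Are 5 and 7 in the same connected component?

From 5 we can reach 2, 5, 6, 7, 8, 9, which includes 7.

Yes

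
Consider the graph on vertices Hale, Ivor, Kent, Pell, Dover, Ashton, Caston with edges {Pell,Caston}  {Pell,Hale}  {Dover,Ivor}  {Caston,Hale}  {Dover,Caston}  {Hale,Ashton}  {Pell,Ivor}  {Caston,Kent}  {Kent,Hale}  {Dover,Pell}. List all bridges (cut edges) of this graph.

Ashton-Hale

The edges on the cycle Dover-Pell-Ivor-Dover are not bridges since each lies on that cycle.
But removing Hale–Ashton disconnects Hale from Ashton — this is a bridge.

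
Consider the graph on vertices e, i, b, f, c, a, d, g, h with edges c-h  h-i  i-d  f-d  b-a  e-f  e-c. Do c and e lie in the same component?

Yes

From c we can reach c, d, e, f, h, i, which includes e.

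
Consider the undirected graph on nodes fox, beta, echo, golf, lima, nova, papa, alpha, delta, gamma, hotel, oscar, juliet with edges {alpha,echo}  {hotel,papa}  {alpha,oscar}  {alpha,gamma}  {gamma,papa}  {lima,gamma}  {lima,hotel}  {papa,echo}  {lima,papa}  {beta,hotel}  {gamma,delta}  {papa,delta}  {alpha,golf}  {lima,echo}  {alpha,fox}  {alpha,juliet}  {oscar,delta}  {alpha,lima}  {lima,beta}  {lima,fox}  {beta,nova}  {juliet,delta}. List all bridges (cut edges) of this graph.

alpha-golf, beta-nova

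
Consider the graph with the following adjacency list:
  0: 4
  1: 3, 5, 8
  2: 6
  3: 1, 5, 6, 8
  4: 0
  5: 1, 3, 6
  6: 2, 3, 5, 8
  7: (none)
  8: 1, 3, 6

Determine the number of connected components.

3

7 is isolated — a component by itself.
Starting from 0 we can reach 0, 4. That is one component of size 2.
Starting from 1 we can reach 1, 2, 3, 5, 6, 8. That is one component of size 6.
Total: 3 components.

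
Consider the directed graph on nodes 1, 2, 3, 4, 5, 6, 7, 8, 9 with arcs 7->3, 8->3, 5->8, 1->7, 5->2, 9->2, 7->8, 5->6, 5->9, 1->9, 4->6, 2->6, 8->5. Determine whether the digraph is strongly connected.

There is no directed path from 9 to 1, so the graph is not strongly connected.

No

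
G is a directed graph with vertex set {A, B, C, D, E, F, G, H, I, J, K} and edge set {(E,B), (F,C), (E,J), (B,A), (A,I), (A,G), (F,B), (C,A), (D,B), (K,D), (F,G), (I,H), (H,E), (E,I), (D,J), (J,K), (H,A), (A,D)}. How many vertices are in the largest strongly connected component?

8

{A, B, D, E, H, I, J, K} are all mutually reachable — one SCC of size 8.
{C} is an SCC by itself.
{F} is an SCC by itself.
{G} is an SCC by itself.
The largest has 8 vertices.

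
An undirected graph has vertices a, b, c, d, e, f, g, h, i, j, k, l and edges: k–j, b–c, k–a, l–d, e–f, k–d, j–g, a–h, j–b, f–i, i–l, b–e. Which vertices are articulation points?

a, b, j, k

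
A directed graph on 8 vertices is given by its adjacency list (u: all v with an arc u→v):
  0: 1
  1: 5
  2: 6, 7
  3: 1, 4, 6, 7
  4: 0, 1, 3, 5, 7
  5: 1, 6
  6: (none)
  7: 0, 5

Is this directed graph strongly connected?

No

There is no directed path from 4 to 2, so the graph is not strongly connected.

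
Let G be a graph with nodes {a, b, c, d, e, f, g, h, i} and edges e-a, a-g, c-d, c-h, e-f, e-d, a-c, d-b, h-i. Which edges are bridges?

a-g, b-d, c-h, e-f, h-i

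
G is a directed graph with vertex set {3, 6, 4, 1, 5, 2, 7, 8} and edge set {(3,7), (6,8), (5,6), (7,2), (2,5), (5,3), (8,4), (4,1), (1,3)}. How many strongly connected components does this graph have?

{1, 2, 3, 4, 5, 6, 7, 8} are all mutually reachable — one SCC of size 8.
That gives 1 strongly connected component.

1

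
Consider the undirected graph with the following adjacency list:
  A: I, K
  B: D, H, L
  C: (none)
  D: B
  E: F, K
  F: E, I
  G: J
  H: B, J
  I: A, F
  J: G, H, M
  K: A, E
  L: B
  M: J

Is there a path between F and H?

The component containing F is {A, E, F, I, K}, and H is not in it.

No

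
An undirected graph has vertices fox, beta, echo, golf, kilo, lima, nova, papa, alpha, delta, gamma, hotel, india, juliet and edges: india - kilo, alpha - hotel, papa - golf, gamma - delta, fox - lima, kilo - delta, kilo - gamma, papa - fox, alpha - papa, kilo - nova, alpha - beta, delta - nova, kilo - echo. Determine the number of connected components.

3

juliet is isolated — a component by itself.
Starting from echo we can reach echo, kilo, nova, delta, gamma, india. That is one component of size 6.
Starting from fox we can reach fox, beta, golf, lima, papa, alpha, hotel. That is one component of size 7.
Total: 3 components.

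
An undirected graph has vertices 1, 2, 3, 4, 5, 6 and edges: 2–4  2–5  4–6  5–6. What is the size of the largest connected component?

1 is isolated — a component by itself.
3 is isolated — a component by itself.
Starting from 2 we can reach 2, 4, 5, 6. That is one component of size 4.
The largest has 4 vertices.

4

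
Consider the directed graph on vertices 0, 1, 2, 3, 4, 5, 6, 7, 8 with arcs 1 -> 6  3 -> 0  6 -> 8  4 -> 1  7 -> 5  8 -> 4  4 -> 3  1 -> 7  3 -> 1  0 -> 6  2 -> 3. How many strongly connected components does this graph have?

{0, 1, 3, 4, 6, 8} are all mutually reachable — one SCC of size 6.
{5} is an SCC by itself.
{2} is an SCC by itself.
{7} is an SCC by itself.
That gives 4 strongly connected components.

4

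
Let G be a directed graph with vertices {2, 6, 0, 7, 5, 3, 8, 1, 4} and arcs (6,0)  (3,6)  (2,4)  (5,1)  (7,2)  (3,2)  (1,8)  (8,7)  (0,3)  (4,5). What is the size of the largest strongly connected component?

6

{1, 2, 4, 5, 7, 8} are all mutually reachable — one SCC of size 6.
{0, 3, 6} are all mutually reachable — one SCC of size 3.
The largest has 6 vertices.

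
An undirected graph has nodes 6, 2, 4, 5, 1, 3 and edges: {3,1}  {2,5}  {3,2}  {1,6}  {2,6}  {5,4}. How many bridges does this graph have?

2

The edges on the cycle 3-2-6-1-3 are not bridges since each lies on that cycle.
But removing 2-5 disconnects 2 from 5; removing 4-5 disconnects 4 from 5 — these are bridges.
That makes 2 bridges.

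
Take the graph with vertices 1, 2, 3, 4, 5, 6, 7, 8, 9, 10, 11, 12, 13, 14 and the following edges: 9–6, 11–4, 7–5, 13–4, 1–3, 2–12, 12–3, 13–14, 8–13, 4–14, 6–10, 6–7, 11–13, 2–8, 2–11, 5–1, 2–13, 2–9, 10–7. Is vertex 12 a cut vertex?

Deleting 12 leaves 1 component (was 1) (its neighbors 2, 3 remain connected to each other), so 12 is not a cut vertex.

No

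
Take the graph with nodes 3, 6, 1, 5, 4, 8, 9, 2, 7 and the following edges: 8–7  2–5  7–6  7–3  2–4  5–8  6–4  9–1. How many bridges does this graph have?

2

The edges on the cycle 2-5-8-7-6-4-2 are not bridges since each lies on that cycle.
But removing 7–3 disconnects 7 from 3; removing 1–9 disconnects 1 from 9 — these are bridges.
That makes 2 bridges.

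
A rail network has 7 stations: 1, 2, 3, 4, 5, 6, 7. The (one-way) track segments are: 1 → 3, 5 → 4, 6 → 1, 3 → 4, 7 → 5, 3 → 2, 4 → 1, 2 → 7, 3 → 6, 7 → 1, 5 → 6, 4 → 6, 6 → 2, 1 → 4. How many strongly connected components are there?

{1, 2, 3, 4, 5, 6, 7} are all mutually reachable — one SCC of size 7.
That gives 1 strongly connected component.

1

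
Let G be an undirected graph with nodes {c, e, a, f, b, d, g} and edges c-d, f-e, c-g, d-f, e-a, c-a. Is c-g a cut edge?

Removing c-g leaves no path between c and g: the component count goes from 2 to 3. So it is a bridge.

Yes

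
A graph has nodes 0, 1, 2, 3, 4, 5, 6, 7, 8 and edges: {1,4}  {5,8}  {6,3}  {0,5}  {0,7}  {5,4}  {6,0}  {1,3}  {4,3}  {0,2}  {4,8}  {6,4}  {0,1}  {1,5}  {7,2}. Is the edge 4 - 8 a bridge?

No

After removing 4 - 8, the path 4-5-8 still connects them, so the edge is not a bridge.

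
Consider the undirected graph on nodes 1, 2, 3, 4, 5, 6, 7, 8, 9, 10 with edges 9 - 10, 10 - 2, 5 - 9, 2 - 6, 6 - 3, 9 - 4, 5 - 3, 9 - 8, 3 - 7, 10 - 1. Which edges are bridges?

1-10, 3-7, 4-9, 8-9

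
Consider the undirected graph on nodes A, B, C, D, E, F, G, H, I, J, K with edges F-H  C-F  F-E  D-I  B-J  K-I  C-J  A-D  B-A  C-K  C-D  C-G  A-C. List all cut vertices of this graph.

C, F

Removing C increases the component count from 1 to 3, so C is a cut vertex.
Removing F increases the component count from 1 to 3, so F is a cut vertex.
By contrast removing H leaves 1 component; it is not a cut vertex. No other vertex is a cut vertex either.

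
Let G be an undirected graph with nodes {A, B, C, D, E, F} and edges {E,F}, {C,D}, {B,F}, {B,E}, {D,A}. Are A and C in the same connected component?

From A we can reach A, C, D, which includes C.

Yes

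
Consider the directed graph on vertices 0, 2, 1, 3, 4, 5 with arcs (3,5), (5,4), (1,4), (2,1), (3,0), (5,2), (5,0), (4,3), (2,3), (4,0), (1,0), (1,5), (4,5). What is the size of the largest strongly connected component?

{1, 2, 3, 4, 5} are all mutually reachable — one SCC of size 5.
{0} is an SCC by itself.
The largest has 5 vertices.

5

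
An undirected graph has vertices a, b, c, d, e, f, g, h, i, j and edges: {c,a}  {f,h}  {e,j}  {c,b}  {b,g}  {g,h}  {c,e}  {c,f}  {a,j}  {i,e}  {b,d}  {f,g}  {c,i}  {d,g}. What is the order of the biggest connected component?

10

Starting from a we can reach a, b, c, d, e, f, g, h, i, j. That is one component of size 10.
The largest has 10 vertices.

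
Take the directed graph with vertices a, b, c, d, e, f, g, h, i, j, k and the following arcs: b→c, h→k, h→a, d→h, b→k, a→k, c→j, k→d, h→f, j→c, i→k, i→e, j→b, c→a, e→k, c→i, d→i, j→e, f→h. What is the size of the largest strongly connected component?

{a, d, e, f, h, i, k} are all mutually reachable — one SCC of size 7.
{b, c, j} are all mutually reachable — one SCC of size 3.
{g} is an SCC by itself.
The largest has 7 vertices.

7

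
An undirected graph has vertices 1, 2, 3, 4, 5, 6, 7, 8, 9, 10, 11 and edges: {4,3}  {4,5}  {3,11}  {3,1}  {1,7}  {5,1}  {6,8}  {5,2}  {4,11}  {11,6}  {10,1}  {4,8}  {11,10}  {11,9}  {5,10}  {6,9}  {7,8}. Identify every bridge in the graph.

2-5

The edges on the cycle 4-3-11-4 are not bridges since each lies on that cycle.
But removing 2-5 disconnects 2 from 5 — this is a bridge.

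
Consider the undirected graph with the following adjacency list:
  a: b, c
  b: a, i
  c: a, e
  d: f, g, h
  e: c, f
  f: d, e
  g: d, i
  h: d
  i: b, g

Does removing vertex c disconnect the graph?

Deleting c leaves 1 component (was 1) (its neighbors a, e remain connected to each other), so c is not a cut vertex.

No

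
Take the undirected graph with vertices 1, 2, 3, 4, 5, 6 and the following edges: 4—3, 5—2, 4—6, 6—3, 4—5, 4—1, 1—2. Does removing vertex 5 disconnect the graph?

Deleting 5 leaves 1 component (was 1) (its neighbors 2, 4 remain connected to each other), so 5 is not a cut vertex.

No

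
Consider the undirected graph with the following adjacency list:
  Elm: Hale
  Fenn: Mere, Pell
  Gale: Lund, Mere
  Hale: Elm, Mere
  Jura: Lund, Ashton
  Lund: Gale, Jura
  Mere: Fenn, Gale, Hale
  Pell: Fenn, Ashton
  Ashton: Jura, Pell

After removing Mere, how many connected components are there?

With Mere gone, the remaining components are: {Elm, Hale}; {Fenn, Gale, Jura, Lund, Pell, Ashton}.
That is 2 components.

2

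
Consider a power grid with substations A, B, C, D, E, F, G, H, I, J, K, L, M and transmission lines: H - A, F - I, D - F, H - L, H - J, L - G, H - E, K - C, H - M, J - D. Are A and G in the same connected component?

From A we can reach A, D, E, F, G, H, I, J, L, M, which includes G.

Yes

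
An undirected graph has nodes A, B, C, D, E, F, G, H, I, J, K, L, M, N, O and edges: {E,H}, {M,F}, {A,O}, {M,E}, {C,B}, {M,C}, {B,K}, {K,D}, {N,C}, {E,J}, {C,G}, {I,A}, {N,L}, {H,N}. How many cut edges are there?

The edges on the cycle M-E-H-N-C-M are not bridges since each lies on that cycle.
But removing E-J disconnects E from J; removing C-B disconnects C from B; removing A-O disconnects A from O; removing N-L disconnects N from L — these are bridges.
In total 9 edges are bridges.

9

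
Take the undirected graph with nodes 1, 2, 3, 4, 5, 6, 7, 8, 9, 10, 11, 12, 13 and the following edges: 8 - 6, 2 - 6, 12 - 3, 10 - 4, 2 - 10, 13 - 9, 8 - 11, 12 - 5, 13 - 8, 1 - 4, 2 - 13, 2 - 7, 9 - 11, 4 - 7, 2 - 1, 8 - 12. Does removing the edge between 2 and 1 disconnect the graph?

No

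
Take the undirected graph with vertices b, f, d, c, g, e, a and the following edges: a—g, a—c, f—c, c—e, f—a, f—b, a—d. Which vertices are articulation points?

Removing a increases the component count from 1 to 3, so a is a cut vertex.
Removing c increases the component count from 1 to 2, so c is a cut vertex.
Removing f increases the component count from 1 to 2, so f is a cut vertex.
By contrast removing g leaves 1 component; it is not a cut vertex. No other vertex is a cut vertex either.

a, c, f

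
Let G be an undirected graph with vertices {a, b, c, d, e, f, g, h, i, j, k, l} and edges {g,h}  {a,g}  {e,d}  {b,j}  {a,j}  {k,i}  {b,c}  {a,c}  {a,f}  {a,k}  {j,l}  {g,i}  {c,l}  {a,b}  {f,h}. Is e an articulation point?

No

Deleting e leaves 2 components (was 2), so e is not a cut vertex.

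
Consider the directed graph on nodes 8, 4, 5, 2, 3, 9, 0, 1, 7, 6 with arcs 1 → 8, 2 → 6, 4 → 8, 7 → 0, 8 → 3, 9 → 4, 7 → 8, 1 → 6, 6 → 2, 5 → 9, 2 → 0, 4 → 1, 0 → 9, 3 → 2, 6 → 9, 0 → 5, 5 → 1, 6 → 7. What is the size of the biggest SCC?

10

{0, 1, 2, 3, 4, 5, 6, 7, 8, 9} are all mutually reachable — one SCC of size 10.
The largest has 10 vertices.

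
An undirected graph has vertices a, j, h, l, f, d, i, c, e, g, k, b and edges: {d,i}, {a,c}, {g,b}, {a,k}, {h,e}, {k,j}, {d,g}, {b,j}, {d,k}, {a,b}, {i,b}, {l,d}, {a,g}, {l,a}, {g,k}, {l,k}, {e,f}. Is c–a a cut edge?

Removing c–a leaves no path between c and a: the component count goes from 2 to 3. So it is a bridge.

Yes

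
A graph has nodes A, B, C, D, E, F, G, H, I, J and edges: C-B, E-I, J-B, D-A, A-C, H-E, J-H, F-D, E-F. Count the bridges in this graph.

The edges on the cycle J-H-E-F-D-A-C-B-J are not bridges since each lies on that cycle.
But removing I-E disconnects I from E — this is a bridge.

1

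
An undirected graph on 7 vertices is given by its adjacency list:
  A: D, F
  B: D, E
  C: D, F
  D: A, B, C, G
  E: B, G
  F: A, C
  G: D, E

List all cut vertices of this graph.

Removing D increases the component count from 1 to 2, so D is a cut vertex.
By contrast removing A leaves 1 component; it is not a cut vertex. No other vertex is a cut vertex either.

D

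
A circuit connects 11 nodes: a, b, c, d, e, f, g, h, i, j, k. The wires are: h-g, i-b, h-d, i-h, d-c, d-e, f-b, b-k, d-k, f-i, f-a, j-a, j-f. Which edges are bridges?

The edges on the cycle f-i-h-d-k-b-f are not bridges since each lies on that cycle.
But removing g-h disconnects g from h; removing c-d disconnects c from d; removing e-d disconnects e from d — these are bridges.

c-d, d-e, g-h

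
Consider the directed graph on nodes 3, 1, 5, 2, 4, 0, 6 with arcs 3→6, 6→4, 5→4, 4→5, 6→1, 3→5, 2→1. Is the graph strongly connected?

No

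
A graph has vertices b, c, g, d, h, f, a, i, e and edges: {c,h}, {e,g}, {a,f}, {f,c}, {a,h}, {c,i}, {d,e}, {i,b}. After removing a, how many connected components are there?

2

With a gone, the remaining components are: {d, e, g}; {b, c, f, h, i}.
That is 2 components.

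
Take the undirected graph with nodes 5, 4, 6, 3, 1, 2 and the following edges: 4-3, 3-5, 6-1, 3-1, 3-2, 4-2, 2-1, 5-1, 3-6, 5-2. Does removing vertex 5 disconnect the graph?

No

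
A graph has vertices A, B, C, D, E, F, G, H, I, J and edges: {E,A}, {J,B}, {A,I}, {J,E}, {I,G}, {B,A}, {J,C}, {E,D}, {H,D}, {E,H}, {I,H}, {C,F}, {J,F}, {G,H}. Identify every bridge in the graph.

The edges on the cycle J-C-F-J are not bridges since each lies on that cycle.
Every edge lies on some cycle, so there are no bridges.

none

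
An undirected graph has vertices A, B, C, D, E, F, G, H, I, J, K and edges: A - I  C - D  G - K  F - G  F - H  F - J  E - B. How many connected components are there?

4

Starting from A we can reach A, I. That is one component of size 2.
Starting from C we can reach C, D. That is one component of size 2.
Starting from B we can reach B, E. That is one component of size 2.
Starting from F we can reach F, G, H, J, K. That is one component of size 5.
Total: 4 components.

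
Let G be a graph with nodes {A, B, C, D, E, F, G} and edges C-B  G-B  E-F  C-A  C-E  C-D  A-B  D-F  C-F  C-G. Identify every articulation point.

C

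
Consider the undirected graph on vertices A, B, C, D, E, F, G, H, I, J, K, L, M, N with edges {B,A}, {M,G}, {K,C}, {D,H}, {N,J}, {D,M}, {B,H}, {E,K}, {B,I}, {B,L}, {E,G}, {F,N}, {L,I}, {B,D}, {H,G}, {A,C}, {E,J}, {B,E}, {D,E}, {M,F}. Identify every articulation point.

B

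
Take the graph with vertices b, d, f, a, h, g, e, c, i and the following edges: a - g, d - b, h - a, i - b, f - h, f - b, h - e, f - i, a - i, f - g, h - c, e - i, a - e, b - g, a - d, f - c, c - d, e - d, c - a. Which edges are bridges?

none

The edges on the cycle f-h-e-a-c-f are not bridges since each lies on that cycle.
Every edge lies on some cycle, so there are no bridges.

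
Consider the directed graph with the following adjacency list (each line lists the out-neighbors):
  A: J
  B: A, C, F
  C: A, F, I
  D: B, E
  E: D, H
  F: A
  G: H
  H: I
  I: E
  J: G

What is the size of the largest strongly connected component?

10

{A, B, C, D, E, F, G, H, I, J} are all mutually reachable — one SCC of size 10.
The largest has 10 vertices.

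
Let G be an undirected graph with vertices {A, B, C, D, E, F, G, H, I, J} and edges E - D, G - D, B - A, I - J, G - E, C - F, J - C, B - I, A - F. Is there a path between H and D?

No

The component containing H is {H}, and D is not in it.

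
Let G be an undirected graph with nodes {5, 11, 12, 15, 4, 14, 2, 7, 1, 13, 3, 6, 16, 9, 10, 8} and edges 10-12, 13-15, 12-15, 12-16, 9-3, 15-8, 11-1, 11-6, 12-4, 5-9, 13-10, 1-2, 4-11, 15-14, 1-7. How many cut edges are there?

11

The edges on the cycle 13-10-12-15-13 are not bridges since each lies on that cycle.
But removing 16-12 disconnects 16 from 12; removing 14-15 disconnects 14 from 15; removing 4-11 disconnects 4 from 11; removing 1-7 disconnects 1 from 7 — these are bridges.
In total 11 edges are bridges.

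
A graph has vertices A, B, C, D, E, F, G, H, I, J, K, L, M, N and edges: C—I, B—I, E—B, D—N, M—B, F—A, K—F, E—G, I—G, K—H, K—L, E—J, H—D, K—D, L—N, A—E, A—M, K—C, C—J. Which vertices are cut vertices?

K

Removing K increases the component count from 1 to 2, so K is a cut vertex.
By contrast removing C leaves 1 component; it is not a cut vertex. No other vertex is a cut vertex either.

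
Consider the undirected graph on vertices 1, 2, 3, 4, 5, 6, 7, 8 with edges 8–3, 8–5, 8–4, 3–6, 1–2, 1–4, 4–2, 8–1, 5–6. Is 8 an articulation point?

Deleting 8 raises the number of components from 2 to 3, so 8 is a cut vertex.

Yes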